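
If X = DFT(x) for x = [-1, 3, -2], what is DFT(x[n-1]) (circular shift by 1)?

Time shift by 1: X_shifted[k] = ω_3^(1k) · X[k]
Shifted x = [-2, -1, 3]

DFT(x[n-1]) = [0, -3.0000+3.4641i, -3.0000-3.4641i]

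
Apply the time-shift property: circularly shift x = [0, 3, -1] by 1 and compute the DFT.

Time shift by 1: X_shifted[k] = ω_3^(1k) · X[k]
Shifted x = [-1, 0, 3]

DFT(x[n-1]) = [2, -2.5000+2.5981i, -2.5000-2.5981i]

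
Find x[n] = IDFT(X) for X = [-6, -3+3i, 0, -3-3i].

x[n] = (1/4) Σ(k=0 to 3) X[k] · e^(2πikn/4)

Computing each x[n]:
x[0] = -3
x[1] = -3
x[2] = 0
x[3] = 0

x = [-3, -3, 0, 0]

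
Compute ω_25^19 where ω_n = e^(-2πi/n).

ω_25^19 = e^(-2πi·19/25)
= cos(-2π·19/25) + i·sin(-2π·19/25)
= cos(-38π/25) + i·sin(-38π/25)

ω_25^19 = cos(-38π/25) + i·sin(-38π/25) = 0.0628+0.9980i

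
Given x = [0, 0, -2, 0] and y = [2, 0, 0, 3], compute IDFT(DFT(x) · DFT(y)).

(x ⊛ y)[n] = Σ(m=0 to 3) x[m] · y[(n-m) mod 4]

Computing each output sample:
(x ⊛ y)[0] = 0
(x ⊛ y)[1] = -6
(x ⊛ y)[2] = -4
(x ⊛ y)[3] = 0

x ⊛ y = [0, -6, -4, 0]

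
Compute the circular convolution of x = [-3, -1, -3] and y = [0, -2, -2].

(x ⊛ y)[n] = Σ(m=0 to 2) x[m] · y[(n-m) mod 3]

Computing each output sample:
(x ⊛ y)[0] = 8
(x ⊛ y)[1] = 12
(x ⊛ y)[2] = 8

x ⊛ y = [8, 12, 8]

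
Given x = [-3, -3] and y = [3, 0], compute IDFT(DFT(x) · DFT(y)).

(x ⊛ y)[n] = Σ(m=0 to 1) x[m] · y[(n-m) mod 2]

Computing each output sample:
(x ⊛ y)[0] = -9
(x ⊛ y)[1] = -9

x ⊛ y = [-9, -9]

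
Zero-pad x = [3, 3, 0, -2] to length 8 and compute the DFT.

Original 4-point DFT: [4, 3-5i, 2, 3+5i]
Zero-padded 8-point DFT provides frequency interpolation.

DFT_8([x, 0, ...]) = [4, 6.5355-0.7071i, 3-5i, -0.5355-0.7071i, 2, -0.5355+0.7071i, 3+5i, 6.5355+0.7071i]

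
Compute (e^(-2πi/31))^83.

Since ω_31^31 = 1, powers reduce modulo 31.
83 mod 31 = 21
So ω_31^83 = ω_31^21 = e^(-2πi·21/31)

ω_31^83 = ω_31^21 = -0.4404+0.8978i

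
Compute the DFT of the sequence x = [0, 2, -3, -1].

X[k] = Σ(n=0 to 3) x[n] · ω_4^(nk)
where ω_4 = e^(-2πi/4)

Computing each X[k]:
X[0] = -2
X[1] = 3-3i
X[2] = -4
X[3] = 3+3i

X = [-2, 3-3i, -4, 3+3i]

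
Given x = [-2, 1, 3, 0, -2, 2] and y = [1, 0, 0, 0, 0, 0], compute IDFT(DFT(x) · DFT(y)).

(x ⊛ y)[n] = Σ(m=0 to 5) x[m] · y[(n-m) mod 6]

Computing each output sample:
(x ⊛ y)[0] = -2
(x ⊛ y)[1] = 1
(x ⊛ y)[2] = 3
(x ⊛ y)[3] = 0
(x ⊛ y)[4] = -2
(x ⊛ y)[5] = 2

x ⊛ y = [-2, 1, 3, 0, -2, 2]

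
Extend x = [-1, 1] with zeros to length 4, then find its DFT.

Original 2-point DFT: [0, -2]
Zero-padded 4-point DFT provides frequency interpolation.

DFT_4([x, 0, ...]) = [0, -1-1i, -2, -1+1i]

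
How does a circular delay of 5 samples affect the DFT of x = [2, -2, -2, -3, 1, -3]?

Time shift by 5: X_shifted[k] = ω_6^(5k) · X[k]
Shifted x = [-2, -2, -3, 1, -3, 2]

DFT(x[n-5]) = [-7, 3.4641i, 2.0000+3.4641i, -9, 2.0000-3.4641i, -3.4641i]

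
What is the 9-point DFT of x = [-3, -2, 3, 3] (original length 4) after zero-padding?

Original 4-point DFT: [1, -6+5i, -1, -6-5i]
Zero-padded 9-point DFT provides frequency interpolation.

DFT_9([x, 0, ...]) = [1, -5.5111-4.2669i, -7.6664+3.5416i, -0.5000+4.3301i, -0.3225+0.0143i, -0.3225-0.0143i, -0.5000-4.3301i, -7.6664-3.5416i, -5.5111+4.2669i]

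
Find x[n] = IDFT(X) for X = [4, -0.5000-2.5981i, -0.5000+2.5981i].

x[n] = (1/3) Σ(k=0 to 2) X[k] · e^(2πikn/3)

Computing each x[n]:
x[0] = 1
x[1] = 3
x[2] = 0

x = [1, 3, 0]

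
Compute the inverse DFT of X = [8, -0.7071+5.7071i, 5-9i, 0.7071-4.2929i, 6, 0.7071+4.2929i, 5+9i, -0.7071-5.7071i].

x[n] = (1/8) Σ(k=0 to 7) X[k] · e^(2πikn/8)

Computing each x[n]:
x[0] = 3
x[1] = 2
x[2] = -2
x[3] = -2
x[4] = 3
x[5] = 3
x[6] = 3
x[7] = -2

x = [3, 2, -2, -2, 3, 3, 3, -2]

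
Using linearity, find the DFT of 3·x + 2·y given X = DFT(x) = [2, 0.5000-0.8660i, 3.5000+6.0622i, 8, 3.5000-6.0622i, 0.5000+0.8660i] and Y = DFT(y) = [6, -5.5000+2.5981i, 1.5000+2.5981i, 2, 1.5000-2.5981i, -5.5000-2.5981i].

By linearity: DFT(3x + 2y) = 3·DFT(x) + 2·DFT(y)
= 3·[2, 0.5000-0.8660i, 3.5000+6.0622i, 8, 3.5000-6.0622i, 0.5000+0.8660i] + 2·[6, -5.5000+2.5981i, 1.5000+2.5981i, 2, 1.5000-2.5981i, -5.5000-2.5981i]

Computing element-wise:
Z[0] = 3·(2) + 2·(6) = 18
Z[1] = 3·(0.5000-0.8660i) + 2·(-5.5000+2.5981i) = -9.5000+2.5982i
Z[2] = 3·(3.5000+6.0622i) + 2·(1.5000+2.5981i) = 13.5000+23.3828i
Z[3] = 3·(8) + 2·(2) = 28
Z[4] = 3·(3.5000-6.0622i) + 2·(1.5000-2.5981i) = 13.5000-23.3828i
Z[5] = 3·(0.5000+0.8660i) + 2·(-5.5000-2.5981i) = -9.5000-2.5982i

DFT(3x + 2y) = 3·X + 2·Y = [18, -9.5000+2.5982i, 13.5000+23.3828i, 28, 13.5000-23.3828i, -9.5000-2.5982i]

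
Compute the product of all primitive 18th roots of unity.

The primitive 18th roots of unity are ω_18^k for k coprime to 18: k ∈ {1, 5, 7, 11, 13, 17}
Their product equals the constant term of the cyclotomic polynomial Φ_18(x) up to sign.
For n ≥ 3, the product of all primitive nth roots of unity is 1. (For n=1 it is 1; for n=2 it is -1.)

1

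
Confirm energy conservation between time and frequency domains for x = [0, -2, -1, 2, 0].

Time domain:
Σ|x[n]|² = |0|² + |-2|² + |-1|² + |2|² + |0|² = 9.0000

Frequency domain:
(1/5)Σ|X[k]|² = (1/5)(|-1|² + |-1.4271+3.6655i|² + |1.9271-1.6776i|² + |1.9271+1.6776i|² + |-1.4271-3.6655i|²) = (1/5)·45.0000 = 9.0000

Both sides agree, confirming Parseval's theorem.

Σ|x[n]|² = (1/N)Σ|X[k]|² = 9.0000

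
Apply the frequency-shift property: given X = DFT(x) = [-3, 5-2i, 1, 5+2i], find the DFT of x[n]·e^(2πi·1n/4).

Modulation property: DFT(ω_4^(-1n)·x[n]) = X[(k-1) mod 4], so circularly shift X by 1 positions.

X[k-1] = [5+2i, -3, 5-2i, 1]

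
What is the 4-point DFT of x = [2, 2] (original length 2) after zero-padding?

Original 2-point DFT: [4, 0]
Zero-padded 4-point DFT provides frequency interpolation.

DFT_4([x, 0, ...]) = [4, 2-2i, 0, 2+2i]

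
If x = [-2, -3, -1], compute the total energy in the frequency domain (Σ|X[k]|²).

Parseval: Σ|x[n]|² = (1/N)Σ|X[k]|², so Σ|X[k]|² = N·Σ|x[n]|² = 3·14.0000

Σ|X[k]|² = N·Σ|x[n]|² = 3·14.0000 = 42.0000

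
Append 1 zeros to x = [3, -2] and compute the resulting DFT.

Original 2-point DFT: [1, 5]
Zero-padded 3-point DFT provides frequency interpolation.

DFT_3([x, 0, ...]) = [1, 4.0000+1.7321i, 4.0000-1.7321i]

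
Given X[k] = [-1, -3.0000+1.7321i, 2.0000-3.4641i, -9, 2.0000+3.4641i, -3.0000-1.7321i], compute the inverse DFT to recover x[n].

x[n] = (1/6) Σ(k=0 to 5) X[k] · e^(2πikn/6)

Computing each x[n]:
x[0] = -2
x[1] = 1
x[2] = -3
x[3] = 3
x[4] = 0
x[5] = 0

x = [-2, 1, -3, 3, 0, 0]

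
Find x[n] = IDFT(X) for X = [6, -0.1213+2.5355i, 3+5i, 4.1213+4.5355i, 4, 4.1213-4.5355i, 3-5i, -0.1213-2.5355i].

x[n] = (1/8) Σ(k=0 to 7) X[k] · e^(2πikn/8)

Computing each x[n]:
x[0] = 3
x[1] = -3
x[2] = 1
x[3] = 1
x[4] = 1
x[5] = 1
x[6] = 0
x[7] = 2

x = [3, -3, 1, 1, 1, 1, 0, 2]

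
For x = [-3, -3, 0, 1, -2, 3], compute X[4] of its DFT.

X[4] = Σ(n=0 to 5) x[n] · ω_6^(4n) where ω_6 = e^(-2πi/6)
= (-3)·ω_6^0 + (-3)·ω_6^4 + (0)·ω_6^8 + (1)·ω_6^12 + (-2)·ω_6^16 + (3)·ω_6^20

X[4] = -1.0000-6.9282i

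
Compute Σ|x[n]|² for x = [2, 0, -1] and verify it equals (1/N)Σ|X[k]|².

Time domain:
Σ|x[n]|² = |2|² + |0|² + |-1|² = 5.0000

Frequency domain:
(1/3)Σ|X[k]|² = (1/3)(|1|² + |2.5000-0.8660i|² + |2.5000+0.8660i|²) = (1/3)·15.0000 = 5.0000

Both sides agree, confirming Parseval's theorem.

Σ|x[n]|² = (1/N)Σ|X[k]|² = 5.0000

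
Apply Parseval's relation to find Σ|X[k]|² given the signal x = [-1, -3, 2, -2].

Parseval: Σ|x[n]|² = (1/N)Σ|X[k]|², so Σ|X[k]|² = N·Σ|x[n]|² = 4·18.0000

Σ|X[k]|² = N·Σ|x[n]|² = 4·18.0000 = 72.0000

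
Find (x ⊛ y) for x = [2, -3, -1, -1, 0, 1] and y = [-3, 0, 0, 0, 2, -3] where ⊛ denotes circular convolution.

(x ⊛ y)[n] = Σ(m=0 to 5) x[m] · y[(n-m) mod 6]

Computing each output sample:
(x ⊛ y)[0] = 1
(x ⊛ y)[1] = 10
(x ⊛ y)[2] = 6
(x ⊛ y)[3] = 5
(x ⊛ y)[4] = 1
(x ⊛ y)[5] = -15

x ⊛ y = [1, 10, 6, 5, 1, -15]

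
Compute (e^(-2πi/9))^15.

Since ω_9^9 = 1, powers reduce modulo 9.
15 mod 9 = 6
So ω_9^15 = ω_9^6 = e^(-2πi·6/9)

ω_9^15 = ω_9^6 = -0.5000+0.8660i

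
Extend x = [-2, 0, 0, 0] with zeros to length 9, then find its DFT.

Original 4-point DFT: [-2, -2, -2, -2]
Zero-padded 9-point DFT provides frequency interpolation.

DFT_9([x, 0, ...]) = [-2, -2, -2, -2, -2, -2, -2, -2, -2]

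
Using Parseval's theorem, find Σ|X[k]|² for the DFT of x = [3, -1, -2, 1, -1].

Parseval: Σ|x[n]|² = (1/N)Σ|X[k]|², so Σ|X[k]|² = N·Σ|x[n]|² = 5·16.0000

Σ|X[k]|² = N·Σ|x[n]|² = 5·16.0000 = 80.0000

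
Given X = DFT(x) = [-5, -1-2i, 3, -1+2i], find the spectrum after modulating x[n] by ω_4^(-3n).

Modulation property: DFT(ω_4^(-3n)·x[n]) = X[(k-3) mod 4], so circularly shift X by 3 positions.

X[k-3] = [-1-2i, 3, -1+2i, -5]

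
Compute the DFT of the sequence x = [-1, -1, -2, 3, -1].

X[k] = Σ(n=0 to 4) x[n] · ω_5^(nk)
where ω_5 = e^(-2πi/5)

Computing each X[k]:
X[0] = -2
X[1] = -2.4271+2.9389i
X[2] = 0.9271-4.7553i
X[3] = 0.9271+4.7553i
X[4] = -2.4271-2.9389i

X = [-2, -2.4271+2.9389i, 0.9271-4.7553i, 0.9271+4.7553i, -2.4271-2.9389i]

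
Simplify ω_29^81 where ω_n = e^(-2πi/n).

Since ω_29^29 = 1, powers reduce modulo 29.
81 mod 29 = 23
So ω_29^81 = ω_29^23 = e^(-2πi·23/29)

ω_29^81 = ω_29^23 = 0.2675+0.9635i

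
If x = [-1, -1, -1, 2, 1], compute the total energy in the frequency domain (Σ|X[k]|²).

Parseval: Σ|x[n]|² = (1/N)Σ|X[k]|², so Σ|X[k]|² = N·Σ|x[n]|² = 5·8.0000

Σ|X[k]|² = N·Σ|x[n]|² = 5·8.0000 = 40.0000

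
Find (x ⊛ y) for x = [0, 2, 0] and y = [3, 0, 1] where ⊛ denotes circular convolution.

(x ⊛ y)[n] = Σ(m=0 to 2) x[m] · y[(n-m) mod 3]

Computing each output sample:
(x ⊛ y)[0] = 2
(x ⊛ y)[1] = 6
(x ⊛ y)[2] = 0

x ⊛ y = [2, 6, 0]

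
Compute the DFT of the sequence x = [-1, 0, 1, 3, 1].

X[k] = Σ(n=0 to 4) x[n] · ω_5^(nk)
where ω_5 = e^(-2πi/5)

Computing each X[k]:
X[0] = 4
X[1] = -3.9271+2.1266i
X[2] = -0.5729-1.3143i
X[3] = -0.5729+1.3143i
X[4] = -3.9271-2.1266i

X = [4, -3.9271+2.1266i, -0.5729-1.3143i, -0.5729+1.3143i, -3.9271-2.1266i]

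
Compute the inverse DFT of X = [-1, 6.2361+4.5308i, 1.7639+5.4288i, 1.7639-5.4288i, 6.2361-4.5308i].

x[n] = (1/5) Σ(k=0 to 4) X[k] · e^(2πikn/5)

Computing each x[n]:
x[0] = 3
x[1] = -3
x[2] = -1
x[3] = -3
x[4] = 3

x = [3, -3, -1, -3, 3]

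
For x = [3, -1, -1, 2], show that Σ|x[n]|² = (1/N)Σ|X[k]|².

Time domain:
Σ|x[n]|² = |3|² + |-1|² + |-1|² + |2|² = 15.0000

Frequency domain:
(1/4)Σ|X[k]|² = (1/4)(|3|² + |4+3i|² + |1|² + |4-3i|²) = (1/4)·60.0000 = 15.0000

Both sides agree, confirming Parseval's theorem.

Σ|x[n]|² = (1/N)Σ|X[k]|² = 15.0000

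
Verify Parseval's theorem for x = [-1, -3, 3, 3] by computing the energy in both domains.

Time domain:
Σ|x[n]|² = |-1|² + |-3|² + |3|² + |3|² = 28.0000

Frequency domain:
(1/4)Σ|X[k]|² = (1/4)(|2|² + |-4+6i|² + |2|² + |-4-6i|²) = (1/4)·112.0000 = 28.0000

Both sides agree, confirming Parseval's theorem.

Σ|x[n]|² = (1/N)Σ|X[k]|² = 28.0000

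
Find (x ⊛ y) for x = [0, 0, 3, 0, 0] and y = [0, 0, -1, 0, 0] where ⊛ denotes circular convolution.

(x ⊛ y)[n] = Σ(m=0 to 4) x[m] · y[(n-m) mod 5]

Computing each output sample:
(x ⊛ y)[0] = 0
(x ⊛ y)[1] = 0
(x ⊛ y)[2] = 0
(x ⊛ y)[3] = 0
(x ⊛ y)[4] = -3

x ⊛ y = [0, 0, 0, 0, -3]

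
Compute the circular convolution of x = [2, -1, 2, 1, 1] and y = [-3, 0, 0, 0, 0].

(x ⊛ y)[n] = Σ(m=0 to 4) x[m] · y[(n-m) mod 5]

Computing each output sample:
(x ⊛ y)[0] = -6
(x ⊛ y)[1] = 3
(x ⊛ y)[2] = -6
(x ⊛ y)[3] = -3
(x ⊛ y)[4] = -3

x ⊛ y = [-6, 3, -6, -3, -3]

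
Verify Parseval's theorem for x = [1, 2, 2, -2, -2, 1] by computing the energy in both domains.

Time domain:
Σ|x[n]|² = |1|² + |2|² + |2|² + |-2|² + |-2|² + |1|² = 18.0000

Frequency domain:
(1/6)Σ|X[k]|² = (1/6)(|2|² + |4.5000-4.3301i|² + |-2.5000+2.5981i|² + |0|² + |-2.5000-2.5981i|² + |4.5000+4.3301i|²) = (1/6)·108.0000 = 18.0000

Both sides agree, confirming Parseval's theorem.

Σ|x[n]|² = (1/N)Σ|X[k]|² = 18.0000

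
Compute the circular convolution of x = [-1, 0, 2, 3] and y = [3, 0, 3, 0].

(x ⊛ y)[n] = Σ(m=0 to 3) x[m] · y[(n-m) mod 4]

Computing each output sample:
(x ⊛ y)[0] = 3
(x ⊛ y)[1] = 9
(x ⊛ y)[2] = 3
(x ⊛ y)[3] = 9

x ⊛ y = [3, 9, 3, 9]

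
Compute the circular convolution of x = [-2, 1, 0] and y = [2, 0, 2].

(x ⊛ y)[n] = Σ(m=0 to 2) x[m] · y[(n-m) mod 3]

Computing each output sample:
(x ⊛ y)[0] = -2
(x ⊛ y)[1] = 2
(x ⊛ y)[2] = -4

x ⊛ y = [-2, 2, -4]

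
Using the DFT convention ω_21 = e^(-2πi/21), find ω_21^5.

ω_21^5 = e^(-2πi·5/21)
= cos(-2π·5/21) + i·sin(-2π·5/21)
= cos(-10π/21) + i·sin(-10π/21)

ω_21^5 = cos(-10π/21) + i·sin(-10π/21) = 0.0747-0.9972i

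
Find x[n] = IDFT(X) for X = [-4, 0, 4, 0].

x[n] = (1/4) Σ(k=0 to 3) X[k] · e^(2πikn/4)

Computing each x[n]:
x[0] = 0
x[1] = -2
x[2] = 0
x[3] = -2

x = [0, -2, 0, -2]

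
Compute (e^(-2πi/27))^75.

Since ω_27^27 = 1, powers reduce modulo 27.
75 mod 27 = 21
So ω_27^75 = ω_27^21 = e^(-2πi·21/27)

ω_27^75 = ω_27^21 = 0.1736+0.9848i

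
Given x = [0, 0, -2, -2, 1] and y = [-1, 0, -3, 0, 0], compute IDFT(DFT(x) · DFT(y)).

(x ⊛ y)[n] = Σ(m=0 to 4) x[m] · y[(n-m) mod 5]

Computing each output sample:
(x ⊛ y)[0] = 6
(x ⊛ y)[1] = -3
(x ⊛ y)[2] = 2
(x ⊛ y)[3] = 2
(x ⊛ y)[4] = 5

x ⊛ y = [6, -3, 2, 2, 5]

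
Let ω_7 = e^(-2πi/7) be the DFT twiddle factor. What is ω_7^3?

ω_7^3 = e^(-2πi·3/7)
= cos(-2π·3/7) + i·sin(-2π·3/7)
= cos(-6π/7) + i·sin(-6π/7)

ω_7^3 = cos(-6π/7) + i·sin(-6π/7) = -0.9010-0.4339i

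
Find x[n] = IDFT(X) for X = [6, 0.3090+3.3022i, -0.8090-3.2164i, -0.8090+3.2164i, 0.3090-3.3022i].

x[n] = (1/5) Σ(k=0 to 4) X[k] · e^(2πikn/5)

Computing each x[n]:
x[0] = 1
x[1] = 1
x[2] = -1
x[3] = 3
x[4] = 2

x = [1, 1, -1, 3, 2]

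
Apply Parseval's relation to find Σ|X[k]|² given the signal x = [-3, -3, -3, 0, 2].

Parseval: Σ|x[n]|² = (1/N)Σ|X[k]|², so Σ|X[k]|² = N·Σ|x[n]|² = 5·31.0000

Σ|X[k]|² = N·Σ|x[n]|² = 5·31.0000 = 155.0000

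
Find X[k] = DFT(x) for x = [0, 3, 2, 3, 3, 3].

X[k] = Σ(n=0 to 5) x[n] · ω_6^(nk)
where ω_6 = e^(-2πi/6)

Computing each X[k]:
X[0] = 14
X[1] = -2.5000+0.8660i
X[2] = -2.5000-0.8660i
X[3] = -4
X[4] = -2.5000+0.8660i
X[5] = -2.5000-0.8660i

X = [14, -2.5000+0.8660i, -2.5000-0.8660i, -4, -2.5000+0.8660i, -2.5000-0.8660i]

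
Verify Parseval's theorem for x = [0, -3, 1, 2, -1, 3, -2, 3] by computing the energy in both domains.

Time domain:
Σ|x[n]|² = |0|² + |-3|² + |1|² + |2|² + |-1|² + |3|² + |-2|² + |3|² = 37.0000

Frequency domain:
(1/8)Σ|X[k]|² = (1/8)(|3|² + |-2.5355+1.9497i|² + |5i|² + |4.5355+7.9497i|² + |-7|² + |4.5355-7.9497i|² + |-5i|² + |-2.5355-1.9497i|²) = (1/8)·296.0000 = 37.0000

Both sides agree, confirming Parseval's theorem.

Σ|x[n]|² = (1/N)Σ|X[k]|² = 37.0000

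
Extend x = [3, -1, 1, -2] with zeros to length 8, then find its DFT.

Original 4-point DFT: [1, 2-1i, 7, 2+1i]
Zero-padded 8-point DFT provides frequency interpolation.

DFT_8([x, 0, ...]) = [1, 3.7071+1.1213i, 2-1i, 2.2929+3.1213i, 7, 2.2929-3.1213i, 2+1i, 3.7071-1.1213i]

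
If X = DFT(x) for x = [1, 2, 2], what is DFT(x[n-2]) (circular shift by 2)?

Time shift by 2: X_shifted[k] = ω_3^(2k) · X[k]
Shifted x = [2, 2, 1]

DFT(x[n-2]) = [5, 0.5000-0.8660i, 0.5000+0.8660i]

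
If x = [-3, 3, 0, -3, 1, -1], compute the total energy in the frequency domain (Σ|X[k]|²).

Parseval: Σ|x[n]|² = (1/N)Σ|X[k]|², so Σ|X[k]|² = N·Σ|x[n]|² = 6·29.0000

Σ|X[k]|² = N·Σ|x[n]|² = 6·29.0000 = 174.0000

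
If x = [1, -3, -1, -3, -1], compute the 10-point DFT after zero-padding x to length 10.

Original 5-point DFT: [-7, 3.0000+0.7265i, 3.0000+3.0777i, 3.0000-3.0777i, 3.0000-0.7265i]
Zero-padded 10-point DFT provides frequency interpolation.

DFT_10([x, 0, ...]) = [-7, 6.1554i, 3.0000+0.7265i, 1.4531i, 3.0000+3.0777i, 5, 3.0000-3.0777i, -1.4531i, 3.0000-0.7265i, -6.1554i]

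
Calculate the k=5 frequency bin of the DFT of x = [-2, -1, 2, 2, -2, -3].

X[5] = Σ(n=0 to 5) x[n] · ω_6^(5n) where ω_6 = e^(-2πi/6)
= (-2)·ω_6^0 + (-1)·ω_6^5 + (2)·ω_6^10 + (2)·ω_6^15 + (-2)·ω_6^20 + (-3)·ω_6^25

X[5] = -6.0000+5.1962i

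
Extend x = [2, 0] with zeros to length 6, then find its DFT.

Original 2-point DFT: [2, 2]
Zero-padded 6-point DFT provides frequency interpolation.

DFT_6([x, 0, ...]) = [2, 2, 2, 2, 2, 2]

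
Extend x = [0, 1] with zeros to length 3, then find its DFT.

Original 2-point DFT: [1, -1]
Zero-padded 3-point DFT provides frequency interpolation.

DFT_3([x, 0, ...]) = [1, -0.5000-0.8660i, -0.5000+0.8660i]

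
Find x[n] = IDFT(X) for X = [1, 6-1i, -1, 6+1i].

x[n] = (1/4) Σ(k=0 to 3) X[k] · e^(2πikn/4)

Computing each x[n]:
x[0] = 3
x[1] = 1
x[2] = -3
x[3] = 0

x = [3, 1, -3, 0]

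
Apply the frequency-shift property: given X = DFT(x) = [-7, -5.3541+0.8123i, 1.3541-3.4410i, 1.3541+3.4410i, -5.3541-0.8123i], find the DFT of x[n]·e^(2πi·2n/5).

Modulation property: DFT(ω_5^(-2n)·x[n]) = X[(k-2) mod 5], so circularly shift X by 2 positions.

X[k-2] = [1.3541+3.4410i, -5.3541-0.8123i, -7, -5.3541+0.8123i, 1.3541-3.4410i]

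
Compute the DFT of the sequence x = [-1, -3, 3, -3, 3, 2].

X[k] = Σ(n=0 to 5) x[n] · ω_6^(nk)
where ω_6 = e^(-2πi/6)

Computing each X[k]:
X[0] = 1
X[1] = -1.5000+4.3301i
X[2] = -6.5000+4.3301i
X[3] = 9
X[4] = -6.5000-4.3301i
X[5] = -1.5000-4.3301i

X = [1, -1.5000+4.3301i, -6.5000+4.3301i, 9, -6.5000-4.3301i, -1.5000-4.3301i]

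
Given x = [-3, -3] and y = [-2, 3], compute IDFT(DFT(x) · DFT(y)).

(x ⊛ y)[n] = Σ(m=0 to 1) x[m] · y[(n-m) mod 2]

Computing each output sample:
(x ⊛ y)[0] = -3
(x ⊛ y)[1] = -3

x ⊛ y = [-3, -3]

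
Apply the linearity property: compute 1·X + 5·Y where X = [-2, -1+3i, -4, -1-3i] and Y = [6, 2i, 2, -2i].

By linearity: DFT(1x + 5y) = 1·DFT(x) + 5·DFT(y)
= 1·[-2, -1+3i, -4, -1-3i] + 5·[6, 2i, 2, -2i]

Computing element-wise:
Z[0] = 1·(-2) + 5·(6) = 28
Z[1] = 1·(-1+3i) + 5·(2i) = -1+13i
Z[2] = 1·(-4) + 5·(2) = 6
Z[3] = 1·(-1-3i) + 5·(-2i) = -1-13i

DFT(1x + 5y) = 1·X + 5·Y = [28, -1+13i, 6, -1-13i]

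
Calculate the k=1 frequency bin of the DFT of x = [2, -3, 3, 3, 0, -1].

X[1] = Σ(n=0 to 5) x[n] · ω_6^(1n) where ω_6 = e^(-2πi/6)
= (2)·ω_6^0 + (-3)·ω_6^1 + (3)·ω_6^2 + (3)·ω_6^3 + (0)·ω_6^4 + (-1)·ω_6^5

X[1] = -4.5000-0.8660i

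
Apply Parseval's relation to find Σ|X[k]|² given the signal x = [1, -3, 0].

Parseval: Σ|x[n]|² = (1/N)Σ|X[k]|², so Σ|X[k]|² = N·Σ|x[n]|² = 3·10.0000

Σ|X[k]|² = N·Σ|x[n]|² = 3·10.0000 = 30.0000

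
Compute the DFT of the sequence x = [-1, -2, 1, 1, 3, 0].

X[k] = Σ(n=0 to 5) x[n] · ω_6^(nk)
where ω_6 = e^(-2πi/6)

Computing each X[k]:
X[0] = 2
X[1] = -5.0000+3.4641i
X[2] = -1
X[3] = 4
X[4] = -1
X[5] = -5.0000-3.4641i

X = [2, -5.0000+3.4641i, -1, 4, -1, -5.0000-3.4641i]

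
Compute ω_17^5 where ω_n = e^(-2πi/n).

ω_17^5 = e^(-2πi·5/17)
= cos(-2π·5/17) + i·sin(-2π·5/17)
= cos(-10π/17) + i·sin(-10π/17)

ω_17^5 = cos(-10π/17) + i·sin(-10π/17) = -0.2737-0.9618i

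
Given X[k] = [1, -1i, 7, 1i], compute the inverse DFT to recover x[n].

x[n] = (1/4) Σ(k=0 to 3) X[k] · e^(2πikn/4)

Computing each x[n]:
x[0] = 2
x[1] = -1
x[2] = 2
x[3] = -2

x = [2, -1, 2, -2]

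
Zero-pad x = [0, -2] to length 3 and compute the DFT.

Original 2-point DFT: [-2, 2]
Zero-padded 3-point DFT provides frequency interpolation.

DFT_3([x, 0, ...]) = [-2, 1.0000+1.7321i, 1.0000-1.7321i]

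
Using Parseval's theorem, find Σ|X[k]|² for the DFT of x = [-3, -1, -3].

Parseval: Σ|x[n]|² = (1/N)Σ|X[k]|², so Σ|X[k]|² = N·Σ|x[n]|² = 3·19.0000

Σ|X[k]|² = N·Σ|x[n]|² = 3·19.0000 = 57.0000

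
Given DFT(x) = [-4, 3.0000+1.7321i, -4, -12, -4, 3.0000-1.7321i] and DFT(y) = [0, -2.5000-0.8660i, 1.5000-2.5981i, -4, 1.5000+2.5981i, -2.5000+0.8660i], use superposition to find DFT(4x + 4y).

By linearity: DFT(4x + 4y) = 4·DFT(x) + 4·DFT(y)
= 4·[-4, 3.0000+1.7321i, -4, -12, -4, 3.0000-1.7321i] + 4·[0, -2.5000-0.8660i, 1.5000-2.5981i, -4, 1.5000+2.5981i, -2.5000+0.8660i]

Computing element-wise:
Z[0] = 4·(-4) + 4·(0) = -16
Z[1] = 4·(3.0000+1.7321i) + 4·(-2.5000-0.8660i) = 2.0000+3.4644i
Z[2] = 4·(-4) + 4·(1.5000-2.5981i) = -10.0000-10.3924i
Z[3] = 4·(-12) + 4·(-4) = -64
Z[4] = 4·(-4) + 4·(1.5000+2.5981i) = -10.0000+10.3924i
Z[5] = 4·(3.0000-1.7321i) + 4·(-2.5000+0.8660i) = 2.0000-3.4644i

DFT(4x + 4y) = 4·X + 4·Y = [-16, 2.0000+3.4644i, -10.0000-10.3924i, -64, -10.0000+10.3924i, 2.0000-3.4644i]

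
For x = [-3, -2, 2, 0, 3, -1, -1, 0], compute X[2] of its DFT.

X[2] = Σ(n=0 to 7) x[n] · ω_8^(2n) where ω_8 = e^(-2πi/8)
= (-3)·ω_8^0 + (-2)·ω_8^2 + (2)·ω_8^4 + (0)·ω_8^6 + (3)·ω_8^8 + (-1)·ω_8^10 + (-1)·ω_8^12 + (0)·ω_8^14

X[2] = -1+3i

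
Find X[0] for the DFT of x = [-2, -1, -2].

X[0] = Σ(n=0 to 2) x[n] · ω_3^0 = Σ x[n]
= (-2) + (-1) + (-2)

X[0] = -5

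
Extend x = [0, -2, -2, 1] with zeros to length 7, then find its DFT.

Original 4-point DFT: [-3, 2+3i, -1, 2-3i]
Zero-padded 7-point DFT provides frequency interpolation.

DFT_7([x, 0, ...]) = [-3, -1.7029+3.0796i, 2.8705+1.8639i, 0.3324-1.6708i, 0.3324+1.6708i, 2.8705-1.8639i, -1.7029-3.0796i]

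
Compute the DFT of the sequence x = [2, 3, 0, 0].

X[k] = Σ(n=0 to 3) x[n] · ω_4^(nk)
where ω_4 = e^(-2πi/4)

Computing each X[k]:
X[0] = 5
X[1] = 2-3i
X[2] = -1
X[3] = 2+3i

X = [5, 2-3i, -1, 2+3i]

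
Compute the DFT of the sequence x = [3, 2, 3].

X[k] = Σ(n=0 to 2) x[n] · ω_3^(nk)
where ω_3 = e^(-2πi/3)

Computing each X[k]:
X[0] = 8
X[1] = 0.5000+0.8660i
X[2] = 0.5000-0.8660i

X = [8, 0.5000+0.8660i, 0.5000-0.8660i]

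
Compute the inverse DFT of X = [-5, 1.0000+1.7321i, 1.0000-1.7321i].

x[n] = (1/3) Σ(k=0 to 2) X[k] · e^(2πikn/3)

Computing each x[n]:
x[0] = -1
x[1] = -3
x[2] = -1

x = [-1, -3, -1]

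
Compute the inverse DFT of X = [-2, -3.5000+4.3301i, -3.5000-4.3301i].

x[n] = (1/3) Σ(k=0 to 2) X[k] · e^(2πikn/3)

Computing each x[n]:
x[0] = -3
x[1] = -2
x[2] = 3

x = [-3, -2, 3]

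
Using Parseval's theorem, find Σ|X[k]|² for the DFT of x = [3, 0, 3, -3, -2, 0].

Parseval: Σ|x[n]|² = (1/N)Σ|X[k]|², so Σ|X[k]|² = N·Σ|x[n]|² = 6·31.0000

Σ|X[k]|² = N·Σ|x[n]|² = 6·31.0000 = 186.0000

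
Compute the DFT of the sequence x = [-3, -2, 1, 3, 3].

X[k] = Σ(n=0 to 4) x[n] · ω_5^(nk)
where ω_5 = e^(-2πi/5)

Computing each X[k]:
X[0] = 2
X[1] = -5.9271+5.9309i
X[2] = -2.5729+1.0368i
X[3] = -2.5729-1.0368i
X[4] = -5.9271-5.9309i

X = [2, -5.9271+5.9309i, -2.5729+1.0368i, -2.5729-1.0368i, -5.9271-5.9309i]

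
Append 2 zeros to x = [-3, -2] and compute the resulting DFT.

Original 2-point DFT: [-5, -1]
Zero-padded 4-point DFT provides frequency interpolation.

DFT_4([x, 0, ...]) = [-5, -3+2i, -1, -3-2i]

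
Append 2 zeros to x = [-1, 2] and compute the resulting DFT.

Original 2-point DFT: [1, -3]
Zero-padded 4-point DFT provides frequency interpolation.

DFT_4([x, 0, ...]) = [1, -1-2i, -3, -1+2i]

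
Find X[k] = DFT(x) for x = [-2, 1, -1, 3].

X[k] = Σ(n=0 to 3) x[n] · ω_4^(nk)
where ω_4 = e^(-2πi/4)

Computing each X[k]:
X[0] = 1
X[1] = -1+2i
X[2] = -7
X[3] = -1-2i

X = [1, -1+2i, -7, -1-2i]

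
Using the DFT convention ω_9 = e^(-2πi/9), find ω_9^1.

ω_9^1 = e^(-2πi·1/9)
= cos(-2π·1/9) + i·sin(-2π·1/9)
= cos(-2π/9) + i·sin(-2π/9)

ω_9^1 = cos(-2π/9) + i·sin(-2π/9) = 0.7660-0.6428i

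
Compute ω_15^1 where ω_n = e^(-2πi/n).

ω_15^1 = e^(-2πi·1/15)
= cos(-2π·1/15) + i·sin(-2π·1/15)
= cos(-2π/15) + i·sin(-2π/15)

ω_15^1 = cos(-2π/15) + i·sin(-2π/15) = 0.9135-0.4067i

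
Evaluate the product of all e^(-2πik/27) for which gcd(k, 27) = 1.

The primitive 27th roots of unity are ω_27^k for k coprime to 27: k ∈ {1, 2, 4, 5, 7, 8, 10, 11, 13, 14, 16, 17, 19, 20, 22, 23, 25, 26}
Their product equals the constant term of the cyclotomic polynomial Φ_27(x) up to sign.
For n ≥ 3, the product of all primitive nth roots of unity is 1. (For n=1 it is 1; for n=2 it is -1.)

1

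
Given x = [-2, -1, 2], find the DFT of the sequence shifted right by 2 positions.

Time shift by 2: X_shifted[k] = ω_3^(2k) · X[k]
Shifted x = [-1, 2, -2]

DFT(x[n-2]) = [-1, -1.0000-3.4641i, -1.0000+3.4641i]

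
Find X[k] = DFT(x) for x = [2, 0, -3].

X[k] = Σ(n=0 to 2) x[n] · ω_3^(nk)
where ω_3 = e^(-2πi/3)

Computing each X[k]:
X[0] = -1
X[1] = 3.5000-2.5981i
X[2] = 3.5000+2.5981i

X = [-1, 3.5000-2.5981i, 3.5000+2.5981i]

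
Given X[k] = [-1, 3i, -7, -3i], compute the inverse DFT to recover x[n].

x[n] = (1/4) Σ(k=0 to 3) X[k] · e^(2πikn/4)

Computing each x[n]:
x[0] = -2
x[1] = 0
x[2] = -2
x[3] = 3

x = [-2, 0, -2, 3]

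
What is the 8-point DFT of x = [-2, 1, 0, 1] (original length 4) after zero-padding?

Original 4-point DFT: [0, -2, -4, -2]
Zero-padded 8-point DFT provides frequency interpolation.

DFT_8([x, 0, ...]) = [0, -2.0000-1.4142i, -2, -2.0000-1.4142i, -4, -2.0000+1.4142i, -2, -2.0000+1.4142i]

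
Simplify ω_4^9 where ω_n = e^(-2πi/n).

Since ω_4^4 = 1, powers reduce modulo 4.
9 mod 4 = 1
So ω_4^9 = ω_4^1 = e^(-2πi·1/4)

ω_4^9 = ω_4^1 = -1i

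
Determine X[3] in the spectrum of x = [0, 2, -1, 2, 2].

X[3] = Σ(n=0 to 4) x[n] · ω_5^(3n) where ω_5 = e^(-2πi/5)
= (0)·ω_5^0 + (2)·ω_5^3 + (-1)·ω_5^6 + (2)·ω_5^9 + (2)·ω_5^12

X[3] = -2.9271+2.8532i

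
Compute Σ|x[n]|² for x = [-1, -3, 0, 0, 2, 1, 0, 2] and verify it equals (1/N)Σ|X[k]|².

Time domain:
Σ|x[n]|² = |-1|² + |-3|² + |0|² + |0|² + |2|² + |1|² + |0|² + |2|² = 19.0000

Frequency domain:
(1/8)Σ|X[k]|² = (1/8)(|1|² + |-4.4142+4.2426i|² + |1+4i|² + |-1.5858+4.2426i|² + |1|² + |-1.5858-4.2426i|² + |1-4i|² + |-4.4142-4.2426i|²) = (1/8)·152.0000 = 19.0000

Both sides agree, confirming Parseval's theorem.

Σ|x[n]|² = (1/N)Σ|X[k]|² = 19.0000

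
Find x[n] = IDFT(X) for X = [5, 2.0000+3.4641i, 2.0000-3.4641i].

x[n] = (1/3) Σ(k=0 to 2) X[k] · e^(2πikn/3)

Computing each x[n]:
x[0] = 3
x[1] = -1
x[2] = 3

x = [3, -1, 3]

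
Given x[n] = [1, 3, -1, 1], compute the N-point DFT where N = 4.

X[k] = Σ(n=0 to 3) x[n] · ω_4^(nk)
where ω_4 = e^(-2πi/4)

Computing each X[k]:
X[0] = 4
X[1] = 2-2i
X[2] = -4
X[3] = 2+2i

X = [4, 2-2i, -4, 2+2i]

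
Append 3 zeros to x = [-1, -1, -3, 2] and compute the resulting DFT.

Original 4-point DFT: [-3, 2+3i, -5, 2-3i]
Zero-padded 7-point DFT provides frequency interpolation.

DFT_7([x, 0, ...]) = [-3, -2.7579+2.8388i, 3.1724+1.2369i, -2.4145-3.8615i, -2.4145+3.8615i, 3.1724-1.2369i, -2.7579-2.8388i]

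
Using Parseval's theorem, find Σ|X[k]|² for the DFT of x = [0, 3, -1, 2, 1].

Parseval: Σ|x[n]|² = (1/N)Σ|X[k]|², so Σ|X[k]|² = N·Σ|x[n]|² = 5·15.0000

Σ|X[k]|² = N·Σ|x[n]|² = 5·15.0000 = 75.0000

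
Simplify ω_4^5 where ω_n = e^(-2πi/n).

Since ω_4^4 = 1, powers reduce modulo 4.
5 mod 4 = 1
So ω_4^5 = ω_4^1 = e^(-2πi·1/4)

ω_4^5 = ω_4^1 = -1i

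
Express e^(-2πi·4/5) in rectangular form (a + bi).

ω_5^4 = e^(-2πi·4/5)
= cos(-2π·4/5) + i·sin(-2π·4/5)
= cos(-8π/5) + i·sin(-8π/5)

ω_5^4 = cos(-8π/5) + i·sin(-8π/5) = 0.3090+0.9511i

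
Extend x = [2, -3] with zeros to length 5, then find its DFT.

Original 2-point DFT: [-1, 5]
Zero-padded 5-point DFT provides frequency interpolation.

DFT_5([x, 0, ...]) = [-1, 1.0729+2.8532i, 4.4271+1.7634i, 4.4271-1.7634i, 1.0729-2.8532i]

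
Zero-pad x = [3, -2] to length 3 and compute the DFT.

Original 2-point DFT: [1, 5]
Zero-padded 3-point DFT provides frequency interpolation.

DFT_3([x, 0, ...]) = [1, 4.0000+1.7321i, 4.0000-1.7321i]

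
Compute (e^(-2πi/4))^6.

Since ω_4^4 = 1, powers reduce modulo 4.
6 mod 4 = 2
So ω_4^6 = ω_4^2 = e^(-2πi·2/4)

ω_4^6 = ω_4^2 = -1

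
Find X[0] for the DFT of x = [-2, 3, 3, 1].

X[0] = Σ(n=0 to 3) x[n] · ω_4^0 = Σ x[n]
= (-2) + (3) + (3) + (1)

X[0] = 5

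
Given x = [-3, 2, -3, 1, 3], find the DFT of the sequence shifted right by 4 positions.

Time shift by 4: X_shifted[k] = ω_5^(4k) · X[k]
Shifted x = [2, -3, 1, 3, -3]

DFT(x[n-4]) = [0, -3.0902+1.1756i, 8.0902-1.9021i, 8.0902+1.9021i, -3.0902-1.1756i]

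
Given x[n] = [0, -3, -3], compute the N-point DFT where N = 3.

X[k] = Σ(n=0 to 2) x[n] · ω_3^(nk)
where ω_3 = e^(-2πi/3)

Computing each X[k]:
X[0] = -6
X[1] = 3
X[2] = 3

X = [-6, 3, 3]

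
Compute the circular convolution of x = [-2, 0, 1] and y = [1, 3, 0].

(x ⊛ y)[n] = Σ(m=0 to 2) x[m] · y[(n-m) mod 3]

Computing each output sample:
(x ⊛ y)[0] = 1
(x ⊛ y)[1] = -6
(x ⊛ y)[2] = 1

x ⊛ y = [1, -6, 1]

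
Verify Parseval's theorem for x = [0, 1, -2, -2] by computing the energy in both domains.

Time domain:
Σ|x[n]|² = |0|² + |1|² + |-2|² + |-2|² = 9.0000

Frequency domain:
(1/4)Σ|X[k]|² = (1/4)(|-3|² + |2-3i|² + |-1|² + |2+3i|²) = (1/4)·36.0000 = 9.0000

Both sides agree, confirming Parseval's theorem.

Σ|x[n]|² = (1/N)Σ|X[k]|² = 9.0000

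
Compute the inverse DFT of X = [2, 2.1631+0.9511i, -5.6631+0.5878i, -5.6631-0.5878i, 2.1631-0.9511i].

x[n] = (1/5) Σ(k=0 to 4) X[k] · e^(2πikn/5)

Computing each x[n]:
x[0] = -1
x[1] = 2
x[2] = -1
x[3] = -1
x[4] = 3

x = [-1, 2, -1, -1, 3]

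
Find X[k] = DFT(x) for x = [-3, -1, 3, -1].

X[k] = Σ(n=0 to 3) x[n] · ω_4^(nk)
where ω_4 = e^(-2πi/4)

Computing each X[k]:
X[0] = -2
X[1] = -6
X[2] = 2
X[3] = -6

X = [-2, -6, 2, -6]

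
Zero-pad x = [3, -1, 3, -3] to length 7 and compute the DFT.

Original 4-point DFT: [2, -2i, 10, 2i]
Zero-padded 7-point DFT provides frequency interpolation.

DFT_7([x, 0, ...]) = [2, 4.4119-0.8413i, -1.3509-0.0689i, 6.4390+5.7042i, 6.4390-5.7042i, -1.3509+0.0689i, 4.4119+0.8413i]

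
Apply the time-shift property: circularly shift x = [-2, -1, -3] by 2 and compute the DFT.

Time shift by 2: X_shifted[k] = ω_3^(2k) · X[k]
Shifted x = [-1, -3, -2]

DFT(x[n-2]) = [-6, 1.5000+0.8660i, 1.5000-0.8660i]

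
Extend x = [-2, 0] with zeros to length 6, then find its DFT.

Original 2-point DFT: [-2, -2]
Zero-padded 6-point DFT provides frequency interpolation.

DFT_6([x, 0, ...]) = [-2, -2, -2, -2, -2, -2]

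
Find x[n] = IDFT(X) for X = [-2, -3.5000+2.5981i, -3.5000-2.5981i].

x[n] = (1/3) Σ(k=0 to 2) X[k] · e^(2πikn/3)

Computing each x[n]:
x[0] = -3
x[1] = -1
x[2] = 2

x = [-3, -1, 2]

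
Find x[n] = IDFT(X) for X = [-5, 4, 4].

x[n] = (1/3) Σ(k=0 to 2) X[k] · e^(2πikn/3)

Computing each x[n]:
x[0] = 1
x[1] = -3
x[2] = -3

x = [1, -3, -3]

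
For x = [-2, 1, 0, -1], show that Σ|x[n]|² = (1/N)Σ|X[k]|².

Time domain:
Σ|x[n]|² = |-2|² + |1|² + |0|² + |-1|² = 6.0000

Frequency domain:
(1/4)Σ|X[k]|² = (1/4)(|-2|² + |-2-2i|² + |-2|² + |-2+2i|²) = (1/4)·24.0000 = 6.0000

Both sides agree, confirming Parseval's theorem.

Σ|x[n]|² = (1/N)Σ|X[k]|² = 6.0000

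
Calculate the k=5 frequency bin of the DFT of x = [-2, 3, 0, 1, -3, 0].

X[5] = Σ(n=0 to 5) x[n] · ω_6^(5n) where ω_6 = e^(-2πi/6)
= (-2)·ω_6^0 + (3)·ω_6^5 + (0)·ω_6^10 + (1)·ω_6^15 + (-3)·ω_6^20 + (0)·ω_6^25

X[5] = 5.1962i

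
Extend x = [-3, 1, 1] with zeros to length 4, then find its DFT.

Original 3-point DFT: [-1, -4, -4]
Zero-padded 4-point DFT provides frequency interpolation.

DFT_4([x, 0, ...]) = [-1, -4-1i, -3, -4+1i]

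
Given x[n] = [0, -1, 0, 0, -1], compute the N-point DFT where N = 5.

X[k] = Σ(n=0 to 4) x[n] · ω_5^(nk)
where ω_5 = e^(-2πi/5)

Computing each X[k]:
X[0] = -2
X[1] = -0.6180
X[2] = 1.6180
X[3] = 1.6180
X[4] = -0.6180

X = [-2, -0.6180, 1.6180, 1.6180, -0.6180]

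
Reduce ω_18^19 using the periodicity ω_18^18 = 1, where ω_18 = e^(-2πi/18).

Since ω_18^18 = 1, powers reduce modulo 18.
19 mod 18 = 1
So ω_18^19 = ω_18^1 = e^(-2πi·1/18)

ω_18^19 = ω_18^1 = 0.9397-0.3420i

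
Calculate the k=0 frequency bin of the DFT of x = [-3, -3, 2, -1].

X[0] = Σ(n=0 to 3) x[n] · ω_4^0 = Σ x[n]
= (-3) + (-3) + (2) + (-1)

X[0] = -5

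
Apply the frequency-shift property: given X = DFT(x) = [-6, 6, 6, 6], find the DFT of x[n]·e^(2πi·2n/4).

Modulation property: DFT(ω_4^(-2n)·x[n]) = X[(k-2) mod 4], so circularly shift X by 2 positions.

X[k-2] = [6, 6, -6, 6]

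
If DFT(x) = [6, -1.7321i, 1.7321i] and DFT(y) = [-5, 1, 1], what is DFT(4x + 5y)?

By linearity: DFT(4x + 5y) = 4·DFT(x) + 5·DFT(y)
= 4·[6, -1.7321i, 1.7321i] + 5·[-5, 1, 1]

Computing element-wise:
Z[0] = 4·(6) + 5·(-5) = -1
Z[1] = 4·(-1.7321i) + 5·(1) = 5.0000-6.9284i
Z[2] = 4·(1.7321i) + 5·(1) = 5.0000+6.9284i

DFT(4x + 5y) = 4·X + 5·Y = [-1, 5.0000-6.9284i, 5.0000+6.9284i]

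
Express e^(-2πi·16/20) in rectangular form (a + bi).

ω_20^16 = e^(-2πi·16/20)
= cos(-2π·16/20) + i·sin(-2π·16/20)
= cos(-32π/20) + i·sin(-32π/20)

ω_20^16 = cos(-32π/20) + i·sin(-32π/20) = 0.3090+0.9511i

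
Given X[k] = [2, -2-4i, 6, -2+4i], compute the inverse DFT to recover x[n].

x[n] = (1/4) Σ(k=0 to 3) X[k] · e^(2πikn/4)

Computing each x[n]:
x[0] = 1
x[1] = 1
x[2] = 3
x[3] = -3

x = [1, 1, 3, -3]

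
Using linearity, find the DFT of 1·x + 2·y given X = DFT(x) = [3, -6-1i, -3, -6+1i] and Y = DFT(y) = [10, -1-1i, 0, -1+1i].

By linearity: DFT(1x + 2y) = 1·DFT(x) + 2·DFT(y)
= 1·[3, -6-1i, -3, -6+1i] + 2·[10, -1-1i, 0, -1+1i]

Computing element-wise:
Z[0] = 1·(3) + 2·(10) = 23
Z[1] = 1·(-6-1i) + 2·(-1-1i) = -8-3i
Z[2] = 1·(-3) + 2·(0) = -3
Z[3] = 1·(-6+1i) + 2·(-1+1i) = -8+3i

DFT(1x + 2y) = 1·X + 2·Y = [23, -8-3i, -3, -8+3i]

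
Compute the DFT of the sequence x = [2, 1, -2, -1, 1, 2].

X[k] = Σ(n=0 to 5) x[n] · ω_6^(nk)
where ω_6 = e^(-2πi/6)

Computing each X[k]:
X[0] = 3
X[1] = 5.0000+3.4641i
X[2] = -1.7321i
X[3] = -1
X[4] = 1.7321i
X[5] = 5.0000-3.4641i

X = [3, 5.0000+3.4641i, -1.7321i, -1, 1.7321i, 5.0000-3.4641i]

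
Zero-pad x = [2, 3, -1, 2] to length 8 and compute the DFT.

Original 4-point DFT: [6, 3-1i, -4, 3+1i]
Zero-padded 8-point DFT provides frequency interpolation.

DFT_8([x, 0, ...]) = [6, 2.7071-2.5355i, 3-1i, 1.2929-4.5355i, -4, 1.2929+4.5355i, 3+1i, 2.7071+2.5355i]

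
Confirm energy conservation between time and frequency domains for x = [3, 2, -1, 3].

Time domain:
Σ|x[n]|² = |3|² + |2|² + |-1|² + |3|² = 23.0000

Frequency domain:
(1/4)Σ|X[k]|² = (1/4)(|7|² + |4+1i|² + |-3|² + |4-1i|²) = (1/4)·92.0000 = 23.0000

Both sides agree, confirming Parseval's theorem.

Σ|x[n]|² = (1/N)Σ|X[k]|² = 23.0000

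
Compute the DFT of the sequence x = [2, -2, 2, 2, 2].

X[k] = Σ(n=0 to 4) x[n] · ω_5^(nk)
where ω_5 = e^(-2πi/5)

Computing each X[k]:
X[0] = 6
X[1] = -1.2361+3.8042i
X[2] = 3.2361+2.3511i
X[3] = 3.2361-2.3511i
X[4] = -1.2361-3.8042i

X = [6, -1.2361+3.8042i, 3.2361+2.3511i, 3.2361-2.3511i, -1.2361-3.8042i]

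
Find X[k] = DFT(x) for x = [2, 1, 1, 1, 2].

X[k] = Σ(n=0 to 4) x[n] · ω_5^(nk)
where ω_5 = e^(-2πi/5)

Computing each X[k]:
X[0] = 7
X[1] = 1.3090+0.9511i
X[2] = 0.1910+0.5878i
X[3] = 0.1910-0.5878i
X[4] = 1.3090-0.9511i

X = [7, 1.3090+0.9511i, 0.1910+0.5878i, 0.1910-0.5878i, 1.3090-0.9511i]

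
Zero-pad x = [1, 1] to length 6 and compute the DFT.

Original 2-point DFT: [2, 0]
Zero-padded 6-point DFT provides frequency interpolation.

DFT_6([x, 0, ...]) = [2, 1.5000-0.8660i, 0.5000-0.8660i, 0, 0.5000+0.8660i, 1.5000+0.8660i]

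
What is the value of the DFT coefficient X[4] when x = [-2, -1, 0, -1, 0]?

X[4] = Σ(n=0 to 4) x[n] · ω_5^(4n) where ω_5 = e^(-2πi/5)
= (-2)·ω_5^0 + (-1)·ω_5^4 + (0)·ω_5^8 + (-1)·ω_5^12 + (0)·ω_5^16

X[4] = -1.5000-0.3633i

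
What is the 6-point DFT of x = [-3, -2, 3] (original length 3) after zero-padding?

Original 3-point DFT: [-2, -3.5000+4.3301i, -3.5000-4.3301i]
Zero-padded 6-point DFT provides frequency interpolation.

DFT_6([x, 0, ...]) = [-2, -5.5000-0.8660i, -3.5000+4.3301i, 2, -3.5000-4.3301i, -5.5000+0.8660i]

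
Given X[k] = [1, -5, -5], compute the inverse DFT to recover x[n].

x[n] = (1/3) Σ(k=0 to 2) X[k] · e^(2πikn/3)

Computing each x[n]:
x[0] = -3
x[1] = 2
x[2] = 2

x = [-3, 2, 2]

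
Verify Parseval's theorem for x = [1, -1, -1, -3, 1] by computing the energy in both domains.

Time domain:
Σ|x[n]|² = |1|² + |-1|² + |-1|² + |-3|² + |1|² = 13.0000

Frequency domain:
(1/5)Σ|X[k]|² = (1/5)(|-3|² + |4.2361+0.7265i|² + |-0.2361+3.0777i|² + |-0.2361-3.0777i|² + |4.2361-0.7265i|²) = (1/5)·65.0000 = 13.0000

Both sides agree, confirming Parseval's theorem.

Σ|x[n]|² = (1/N)Σ|X[k]|² = 13.0000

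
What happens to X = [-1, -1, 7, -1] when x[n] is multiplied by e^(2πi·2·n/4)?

Modulation property: DFT(ω_4^(-2n)·x[n]) = X[(k-2) mod 4], so circularly shift X by 2 positions.

X[k-2] = [7, -1, -1, -1]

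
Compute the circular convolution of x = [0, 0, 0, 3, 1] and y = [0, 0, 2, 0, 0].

(x ⊛ y)[n] = Σ(m=0 to 4) x[m] · y[(n-m) mod 5]

Computing each output sample:
(x ⊛ y)[0] = 6
(x ⊛ y)[1] = 2
(x ⊛ y)[2] = 0
(x ⊛ y)[3] = 0
(x ⊛ y)[4] = 0

x ⊛ y = [6, 2, 0, 0, 0]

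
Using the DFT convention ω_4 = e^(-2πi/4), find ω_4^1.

ω_4^1 = e^(-2πi·1/4)
= cos(-2π·1/4) + i·sin(-2π·1/4)
= cos(-2π/4) + i·sin(-2π/4)

ω_4^1 = cos(-2π/4) + i·sin(-2π/4) = -1i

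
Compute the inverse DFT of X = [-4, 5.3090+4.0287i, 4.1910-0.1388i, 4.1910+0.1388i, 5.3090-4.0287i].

x[n] = (1/5) Σ(k=0 to 4) X[k] · e^(2πikn/5)

Computing each x[n]:
x[0] = 3
x[1] = -3
x[2] = -3
x[3] = -1
x[4] = 0

x = [3, -3, -3, -1, 0]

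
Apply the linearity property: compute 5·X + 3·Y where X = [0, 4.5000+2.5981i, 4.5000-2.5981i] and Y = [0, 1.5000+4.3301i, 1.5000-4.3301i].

By linearity: DFT(5x + 3y) = 5·DFT(x) + 3·DFT(y)
= 5·[0, 4.5000+2.5981i, 4.5000-2.5981i] + 3·[0, 1.5000+4.3301i, 1.5000-4.3301i]

Computing element-wise:
Z[0] = 5·(0) + 3·(0) = 0
Z[1] = 5·(4.5000+2.5981i) + 3·(1.5000+4.3301i) = 27.0000+25.9808i
Z[2] = 5·(4.5000-2.5981i) + 3·(1.5000-4.3301i) = 27.0000-25.9808i

DFT(5x + 3y) = 5·X + 3·Y = [0, 27.0000+25.9808i, 27.0000-25.9808i]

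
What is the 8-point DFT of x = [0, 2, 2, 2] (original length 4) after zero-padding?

Original 4-point DFT: [6, -2, -2, -2]
Zero-padded 8-point DFT provides frequency interpolation.

DFT_8([x, 0, ...]) = [6, -4.8284i, -2, -0.8284i, -2, 0.8284i, -2, 4.8284i]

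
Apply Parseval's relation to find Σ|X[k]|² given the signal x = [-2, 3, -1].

Parseval: Σ|x[n]|² = (1/N)Σ|X[k]|², so Σ|X[k]|² = N·Σ|x[n]|² = 3·14.0000

Σ|X[k]|² = N·Σ|x[n]|² = 3·14.0000 = 42.0000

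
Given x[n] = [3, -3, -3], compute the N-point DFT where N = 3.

X[k] = Σ(n=0 to 2) x[n] · ω_3^(nk)
where ω_3 = e^(-2πi/3)

Computing each X[k]:
X[0] = -3
X[1] = 6
X[2] = 6

X = [-3, 6, 6]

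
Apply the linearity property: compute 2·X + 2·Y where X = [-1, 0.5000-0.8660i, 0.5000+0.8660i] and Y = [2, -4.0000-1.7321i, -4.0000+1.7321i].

By linearity: DFT(2x + 2y) = 2·DFT(x) + 2·DFT(y)
= 2·[-1, 0.5000-0.8660i, 0.5000+0.8660i] + 2·[2, -4.0000-1.7321i, -4.0000+1.7321i]

Computing element-wise:
Z[0] = 2·(-1) + 2·(2) = 2
Z[1] = 2·(0.5000-0.8660i) + 2·(-4.0000-1.7321i) = -7.0000-5.1962i
Z[2] = 2·(0.5000+0.8660i) + 2·(-4.0000+1.7321i) = -7.0000+5.1962i

DFT(2x + 2y) = 2·X + 2·Y = [2, -7.0000-5.1962i, -7.0000+5.1962i]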